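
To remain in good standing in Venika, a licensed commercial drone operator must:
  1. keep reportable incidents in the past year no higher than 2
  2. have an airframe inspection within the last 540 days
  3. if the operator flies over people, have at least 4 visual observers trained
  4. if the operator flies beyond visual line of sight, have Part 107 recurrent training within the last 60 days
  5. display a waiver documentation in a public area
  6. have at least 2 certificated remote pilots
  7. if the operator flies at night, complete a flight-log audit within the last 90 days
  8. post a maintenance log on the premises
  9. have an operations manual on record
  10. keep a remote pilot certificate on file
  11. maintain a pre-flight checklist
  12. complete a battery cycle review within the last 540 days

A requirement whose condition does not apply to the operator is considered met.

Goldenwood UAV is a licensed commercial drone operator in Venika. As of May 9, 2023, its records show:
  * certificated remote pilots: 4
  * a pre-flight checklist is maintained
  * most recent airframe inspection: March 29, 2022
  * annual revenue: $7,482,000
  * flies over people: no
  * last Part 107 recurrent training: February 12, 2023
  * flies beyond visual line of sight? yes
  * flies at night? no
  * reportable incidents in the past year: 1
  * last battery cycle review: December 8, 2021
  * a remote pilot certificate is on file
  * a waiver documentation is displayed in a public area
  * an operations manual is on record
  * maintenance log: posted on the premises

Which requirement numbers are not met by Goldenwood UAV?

4

1. reportable incidents in the past year 1 ≤ 2 → met
2. airframe inspection 406 days ago vs limit 540 → met
3. condition 'flies over people' does not hold → requirement n/a → met
4. condition 'flies beyond visual line of sight' holds; Part 107 recurrent training 86 days ago vs limit 60 → not met
5. waiver documentation present → met
6. certificated remote pilots 4 ≥ 2 → met
7. condition 'flies at night' does not hold → requirement n/a → met
8. maintenance log present → met
9. operations manual present → met
10. remote pilot certificate present → met
11. pre-flight checklist present → met
12. battery cycle review 517 days ago vs limit 540 → met
Not met: 4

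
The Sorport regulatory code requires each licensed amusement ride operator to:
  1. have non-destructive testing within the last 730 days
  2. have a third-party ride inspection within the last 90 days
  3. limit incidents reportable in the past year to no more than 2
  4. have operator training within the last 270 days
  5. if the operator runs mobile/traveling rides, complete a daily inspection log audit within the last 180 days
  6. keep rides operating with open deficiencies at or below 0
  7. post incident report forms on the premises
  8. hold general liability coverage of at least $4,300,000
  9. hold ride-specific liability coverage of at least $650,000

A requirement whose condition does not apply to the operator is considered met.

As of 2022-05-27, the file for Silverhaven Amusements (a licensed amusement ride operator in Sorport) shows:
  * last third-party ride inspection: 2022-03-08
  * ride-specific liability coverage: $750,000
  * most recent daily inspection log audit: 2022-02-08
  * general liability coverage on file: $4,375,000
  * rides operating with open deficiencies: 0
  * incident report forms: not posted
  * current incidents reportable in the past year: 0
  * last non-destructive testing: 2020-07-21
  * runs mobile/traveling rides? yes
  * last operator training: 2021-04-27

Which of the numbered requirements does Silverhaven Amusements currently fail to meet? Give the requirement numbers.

1. non-destructive testing 675 days ago vs limit 730 → met
2. third-party ride inspection 80 days ago vs limit 90 → met
3. incidents reportable in the past year 0 ≤ 2 → met
4. operator training 395 days ago vs limit 270 → not met
5. condition 'runs mobile/traveling rides' holds; daily inspection log audit 108 days ago vs limit 180 → met
6. rides operating with open deficiencies 0 ≤ 0 → met
7. incident report forms absent → not met
8. general liability coverage $4,375,000 ≥ $4,300,000 → met
9. ride-specific liability coverage $750,000 ≥ $650,000 → met
Not met: 4, 7

4, 7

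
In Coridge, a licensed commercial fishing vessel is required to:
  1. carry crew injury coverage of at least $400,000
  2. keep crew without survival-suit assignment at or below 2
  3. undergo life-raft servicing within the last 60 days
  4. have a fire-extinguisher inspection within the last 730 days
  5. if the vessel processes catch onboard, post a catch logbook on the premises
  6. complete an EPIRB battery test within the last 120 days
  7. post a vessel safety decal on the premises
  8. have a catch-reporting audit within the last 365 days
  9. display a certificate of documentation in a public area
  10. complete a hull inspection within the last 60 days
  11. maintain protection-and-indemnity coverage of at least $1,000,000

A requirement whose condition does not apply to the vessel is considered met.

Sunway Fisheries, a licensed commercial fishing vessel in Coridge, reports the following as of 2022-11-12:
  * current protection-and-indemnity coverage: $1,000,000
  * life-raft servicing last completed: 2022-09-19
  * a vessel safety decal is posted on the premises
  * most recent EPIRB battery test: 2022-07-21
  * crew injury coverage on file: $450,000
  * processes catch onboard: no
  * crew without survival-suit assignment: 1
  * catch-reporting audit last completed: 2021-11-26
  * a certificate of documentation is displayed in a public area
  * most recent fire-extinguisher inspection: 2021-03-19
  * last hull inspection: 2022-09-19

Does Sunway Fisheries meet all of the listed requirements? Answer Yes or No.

1. crew injury coverage $450,000 ≥ $400,000 → met
2. crew without survival-suit assignment 1 ≤ 2 → met
3. life-raft servicing 54 days ago vs limit 60 → met
4. fire-extinguisher inspection 603 days ago vs limit 730 → met
5. condition 'processes catch onboard' does not hold → requirement n/a → met
6. EPIRB battery test 114 days ago vs limit 120 → met
7. vessel safety decal present → met
8. catch-reporting audit 351 days ago vs limit 365 → met
9. certificate of documentation present → met
10. hull inspection 54 days ago vs limit 60 → met
11. protection-and-indemnity coverage $1,000,000 ≥ $1,000,000 → met
All met.

Yes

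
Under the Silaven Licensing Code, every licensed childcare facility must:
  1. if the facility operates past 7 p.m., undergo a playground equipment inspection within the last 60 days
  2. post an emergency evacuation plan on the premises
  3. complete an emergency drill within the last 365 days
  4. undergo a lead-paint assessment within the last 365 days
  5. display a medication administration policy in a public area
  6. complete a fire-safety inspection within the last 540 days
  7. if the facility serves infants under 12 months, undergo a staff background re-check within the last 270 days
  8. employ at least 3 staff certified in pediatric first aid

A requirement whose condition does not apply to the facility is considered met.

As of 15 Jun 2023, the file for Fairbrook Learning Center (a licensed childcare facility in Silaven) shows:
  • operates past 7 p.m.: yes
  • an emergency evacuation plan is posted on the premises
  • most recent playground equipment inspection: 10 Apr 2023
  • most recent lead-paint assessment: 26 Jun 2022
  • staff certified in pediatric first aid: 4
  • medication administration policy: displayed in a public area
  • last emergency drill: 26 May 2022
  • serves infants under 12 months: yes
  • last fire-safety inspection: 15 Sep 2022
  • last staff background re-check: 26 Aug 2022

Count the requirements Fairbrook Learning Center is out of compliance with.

1. condition 'operates past 7 p.m.' holds; playground equipment inspection 66 days ago vs limit 60 → not met
2. emergency evacuation plan present → met
3. emergency drill 385 days ago vs limit 365 → not met
4. lead-paint assessment 354 days ago vs limit 365 → met
5. medication administration policy present → met
6. fire-safety inspection 273 days ago vs limit 540 → met
7. condition 'serves infants under 12 months' holds; staff background re-check 293 days ago vs limit 270 → not met
8. staff certified in pediatric first aid 4 ≥ 3 → met
Not met: 3 of 8

3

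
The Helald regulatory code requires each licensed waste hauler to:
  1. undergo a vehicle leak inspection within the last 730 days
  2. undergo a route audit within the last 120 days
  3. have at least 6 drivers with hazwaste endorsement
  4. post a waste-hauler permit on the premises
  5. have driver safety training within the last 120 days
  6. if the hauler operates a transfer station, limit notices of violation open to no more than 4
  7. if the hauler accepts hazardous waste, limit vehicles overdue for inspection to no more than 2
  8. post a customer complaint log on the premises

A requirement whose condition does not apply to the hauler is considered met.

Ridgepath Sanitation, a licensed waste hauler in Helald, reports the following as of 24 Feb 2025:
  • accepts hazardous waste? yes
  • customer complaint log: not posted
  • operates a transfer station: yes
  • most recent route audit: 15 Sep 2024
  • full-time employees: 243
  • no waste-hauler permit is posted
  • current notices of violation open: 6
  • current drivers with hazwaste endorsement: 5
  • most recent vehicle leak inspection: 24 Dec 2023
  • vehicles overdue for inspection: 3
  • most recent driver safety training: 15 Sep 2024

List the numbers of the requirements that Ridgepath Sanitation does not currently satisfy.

2, 3, 4, 5, 6, 7, 8

1. vehicle leak inspection 428 days ago vs limit 730 → met
2. route audit 162 days ago vs limit 120 → not met
3. drivers with hazwaste endorsement 5 < 6 → not met
4. waste-hauler permit absent → not met
5. driver safety training 162 days ago vs limit 120 → not met
6. condition 'operates a transfer station' holds; notices of violation open 6 > 4 → not met
7. condition 'accepts hazardous waste' holds; vehicles overdue for inspection 3 > 2 → not met
8. customer complaint log absent → not met
Not met: 2, 3, 4, 5, 6, 7, 8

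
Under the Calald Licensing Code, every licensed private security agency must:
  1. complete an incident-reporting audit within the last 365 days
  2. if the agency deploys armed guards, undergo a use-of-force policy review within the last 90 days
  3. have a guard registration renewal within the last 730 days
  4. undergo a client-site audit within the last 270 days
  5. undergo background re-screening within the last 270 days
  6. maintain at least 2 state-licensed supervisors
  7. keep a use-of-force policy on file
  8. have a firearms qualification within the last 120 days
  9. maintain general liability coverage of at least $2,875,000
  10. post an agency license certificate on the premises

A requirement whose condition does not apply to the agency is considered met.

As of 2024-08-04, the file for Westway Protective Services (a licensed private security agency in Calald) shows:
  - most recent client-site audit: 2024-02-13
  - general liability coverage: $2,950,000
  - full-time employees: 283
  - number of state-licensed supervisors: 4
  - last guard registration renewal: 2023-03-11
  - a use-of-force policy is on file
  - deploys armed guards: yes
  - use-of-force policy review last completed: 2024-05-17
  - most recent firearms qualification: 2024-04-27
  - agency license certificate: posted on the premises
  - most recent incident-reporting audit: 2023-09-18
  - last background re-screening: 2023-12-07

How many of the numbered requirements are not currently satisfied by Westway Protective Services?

0

1. incident-reporting audit 321 days ago vs limit 365 → met
2. condition 'deploys armed guards' holds; use-of-force policy review 79 days ago vs limit 90 → met
3. guard registration renewal 512 days ago vs limit 730 → met
4. client-site audit 173 days ago vs limit 270 → met
5. background re-screening 241 days ago vs limit 270 → met
6. state-licensed supervisors 4 ≥ 2 → met
7. use-of-force policy present → met
8. firearms qualification 99 days ago vs limit 120 → met
9. general liability coverage $2,950,000 ≥ $2,875,000 → met
10. agency license certificate present → met
Not met: 0 of 10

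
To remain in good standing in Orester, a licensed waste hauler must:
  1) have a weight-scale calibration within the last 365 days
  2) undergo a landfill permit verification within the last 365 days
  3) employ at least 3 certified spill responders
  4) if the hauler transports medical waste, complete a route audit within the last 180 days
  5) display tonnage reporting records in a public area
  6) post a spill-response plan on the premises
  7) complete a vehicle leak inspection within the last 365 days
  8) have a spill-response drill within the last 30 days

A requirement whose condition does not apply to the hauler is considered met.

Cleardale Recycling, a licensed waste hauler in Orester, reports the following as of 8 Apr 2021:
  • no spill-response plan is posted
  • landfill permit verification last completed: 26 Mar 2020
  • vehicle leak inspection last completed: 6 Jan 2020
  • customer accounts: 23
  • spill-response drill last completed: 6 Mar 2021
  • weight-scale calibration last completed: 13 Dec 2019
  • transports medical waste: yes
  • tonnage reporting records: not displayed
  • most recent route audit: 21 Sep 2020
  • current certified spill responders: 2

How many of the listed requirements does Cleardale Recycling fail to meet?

8

1. weight-scale calibration 482 days ago vs limit 365 → not met
2. landfill permit verification 378 days ago vs limit 365 → not met
3. certified spill responders 2 < 3 → not met
4. condition 'transports medical waste' holds; route audit 199 days ago vs limit 180 → not met
5. tonnage reporting records absent → not met
6. spill-response plan absent → not met
7. vehicle leak inspection 458 days ago vs limit 365 → not met
8. spill-response drill 33 days ago vs limit 30 → not met
Not met: 8 of 8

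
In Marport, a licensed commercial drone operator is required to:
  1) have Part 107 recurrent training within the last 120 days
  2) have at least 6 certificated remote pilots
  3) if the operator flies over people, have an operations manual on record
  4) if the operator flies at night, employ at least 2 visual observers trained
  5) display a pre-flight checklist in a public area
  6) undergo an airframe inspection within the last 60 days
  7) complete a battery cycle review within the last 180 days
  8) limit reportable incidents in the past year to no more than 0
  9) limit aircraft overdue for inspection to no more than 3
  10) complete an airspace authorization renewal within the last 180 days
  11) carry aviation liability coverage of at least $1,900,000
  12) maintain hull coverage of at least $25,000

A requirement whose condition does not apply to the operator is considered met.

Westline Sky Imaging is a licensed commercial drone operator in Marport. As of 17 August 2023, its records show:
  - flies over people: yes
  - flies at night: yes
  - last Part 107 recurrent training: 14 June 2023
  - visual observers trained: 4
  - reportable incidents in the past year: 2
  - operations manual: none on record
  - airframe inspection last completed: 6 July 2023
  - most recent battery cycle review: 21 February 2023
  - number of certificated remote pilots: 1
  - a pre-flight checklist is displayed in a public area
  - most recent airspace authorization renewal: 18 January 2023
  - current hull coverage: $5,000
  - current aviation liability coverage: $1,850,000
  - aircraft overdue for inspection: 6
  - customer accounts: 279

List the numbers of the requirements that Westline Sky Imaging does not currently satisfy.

2, 3, 8, 9, 10, 11, 12

1. Part 107 recurrent training 64 days ago vs limit 120 → met
2. certificated remote pilots 1 < 6 → not met
3. condition 'flies over people' holds; operations manual absent → not met
4. condition 'flies at night' holds; visual observers trained 4 ≥ 2 → met
5. pre-flight checklist present → met
6. airframe inspection 42 days ago vs limit 60 → met
7. battery cycle review 177 days ago vs limit 180 → met
8. reportable incidents in the past year 2 > 0 → not met
9. aircraft overdue for inspection 6 > 3 → not met
10. airspace authorization renewal 211 days ago vs limit 180 → not met
11. aviation liability coverage $1,850,000 < $1,900,000 → not met
12. hull coverage $5,000 < $25,000 → not met
Not met: 2, 3, 8, 9, 10, 11, 12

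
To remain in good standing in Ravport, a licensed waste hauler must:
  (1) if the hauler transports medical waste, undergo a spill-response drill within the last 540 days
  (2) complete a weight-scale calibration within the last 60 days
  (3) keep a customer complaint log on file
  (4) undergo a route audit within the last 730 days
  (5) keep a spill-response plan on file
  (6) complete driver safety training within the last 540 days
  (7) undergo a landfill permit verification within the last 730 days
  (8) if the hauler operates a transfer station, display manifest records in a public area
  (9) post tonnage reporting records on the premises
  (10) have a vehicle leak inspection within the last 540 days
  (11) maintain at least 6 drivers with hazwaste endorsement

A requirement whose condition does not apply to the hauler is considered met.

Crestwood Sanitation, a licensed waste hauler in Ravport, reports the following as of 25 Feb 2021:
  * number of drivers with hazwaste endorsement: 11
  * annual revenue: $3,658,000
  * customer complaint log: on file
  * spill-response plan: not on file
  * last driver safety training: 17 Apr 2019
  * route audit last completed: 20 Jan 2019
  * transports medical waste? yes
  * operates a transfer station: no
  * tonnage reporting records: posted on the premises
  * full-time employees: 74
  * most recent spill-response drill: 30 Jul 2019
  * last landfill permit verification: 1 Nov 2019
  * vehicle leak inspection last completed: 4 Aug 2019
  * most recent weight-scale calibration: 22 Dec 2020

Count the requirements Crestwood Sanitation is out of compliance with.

1. condition 'transports medical waste' holds; spill-response drill 576 days ago vs limit 540 → not met
2. weight-scale calibration 65 days ago vs limit 60 → not met
3. customer complaint log present → met
4. route audit 767 days ago vs limit 730 → not met
5. spill-response plan absent → not met
6. driver safety training 680 days ago vs limit 540 → not met
7. landfill permit verification 482 days ago vs limit 730 → met
8. condition 'operates a transfer station' does not hold → requirement n/a → met
9. tonnage reporting records present → met
10. vehicle leak inspection 571 days ago vs limit 540 → not met
11. drivers with hazwaste endorsement 11 ≥ 6 → met
Not met: 6 of 11

6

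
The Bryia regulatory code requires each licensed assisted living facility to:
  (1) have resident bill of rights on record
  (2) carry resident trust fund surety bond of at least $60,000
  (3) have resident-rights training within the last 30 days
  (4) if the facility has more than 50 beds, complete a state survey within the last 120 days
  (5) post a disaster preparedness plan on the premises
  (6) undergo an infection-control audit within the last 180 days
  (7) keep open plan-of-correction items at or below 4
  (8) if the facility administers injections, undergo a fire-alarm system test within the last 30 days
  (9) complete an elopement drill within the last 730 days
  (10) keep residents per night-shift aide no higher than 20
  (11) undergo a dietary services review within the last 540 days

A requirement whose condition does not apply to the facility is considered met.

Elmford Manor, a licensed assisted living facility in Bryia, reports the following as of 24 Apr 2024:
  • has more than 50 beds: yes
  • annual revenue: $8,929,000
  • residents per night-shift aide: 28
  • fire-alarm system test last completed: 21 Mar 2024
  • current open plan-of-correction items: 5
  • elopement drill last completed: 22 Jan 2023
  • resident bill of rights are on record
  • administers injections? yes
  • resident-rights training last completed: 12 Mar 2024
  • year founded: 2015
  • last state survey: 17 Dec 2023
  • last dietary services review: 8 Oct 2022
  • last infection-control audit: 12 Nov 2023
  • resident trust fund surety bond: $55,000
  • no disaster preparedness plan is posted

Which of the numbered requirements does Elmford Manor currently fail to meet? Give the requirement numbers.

2, 3, 4, 5, 7, 8, 10, 11

1. resident bill of rights present → met
2. resident trust fund surety bond $55,000 < $60,000 → not met
3. resident-rights training 43 days ago vs limit 30 → not met
4. condition 'has more than 50 beds' holds; state survey 129 days ago vs limit 120 → not met
5. disaster preparedness plan absent → not met
6. infection-control audit 164 days ago vs limit 180 → met
7. open plan-of-correction items 5 > 4 → not met
8. condition 'administers injections' holds; fire-alarm system test 34 days ago vs limit 30 → not met
9. elopement drill 458 days ago vs limit 730 → met
10. residents per night-shift aide 28 > 20 → not met
11. dietary services review 564 days ago vs limit 540 → not met
Not met: 2, 3, 4, 5, 7, 8, 10, 11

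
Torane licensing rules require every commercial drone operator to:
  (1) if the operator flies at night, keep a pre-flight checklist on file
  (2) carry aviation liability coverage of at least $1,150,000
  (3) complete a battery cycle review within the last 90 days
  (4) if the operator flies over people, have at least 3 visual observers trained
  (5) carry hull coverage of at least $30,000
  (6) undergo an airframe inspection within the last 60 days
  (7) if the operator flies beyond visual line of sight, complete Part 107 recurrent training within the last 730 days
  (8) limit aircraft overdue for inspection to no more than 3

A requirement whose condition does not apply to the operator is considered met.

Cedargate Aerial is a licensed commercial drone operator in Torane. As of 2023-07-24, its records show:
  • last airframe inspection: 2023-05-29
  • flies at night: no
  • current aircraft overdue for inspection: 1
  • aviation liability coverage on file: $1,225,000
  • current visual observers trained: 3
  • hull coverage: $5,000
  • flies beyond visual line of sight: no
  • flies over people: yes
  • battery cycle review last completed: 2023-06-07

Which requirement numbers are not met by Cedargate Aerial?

5

1. condition 'flies at night' does not hold → requirement n/a → met
2. aviation liability coverage $1,225,000 ≥ $1,150,000 → met
3. battery cycle review 47 days ago vs limit 90 → met
4. condition 'flies over people' holds; visual observers trained 3 ≥ 3 → met
5. hull coverage $5,000 < $30,000 → not met
6. airframe inspection 56 days ago vs limit 60 → met
7. condition 'flies beyond visual line of sight' does not hold → requirement n/a → met
8. aircraft overdue for inspection 1 ≤ 3 → met
Not met: 5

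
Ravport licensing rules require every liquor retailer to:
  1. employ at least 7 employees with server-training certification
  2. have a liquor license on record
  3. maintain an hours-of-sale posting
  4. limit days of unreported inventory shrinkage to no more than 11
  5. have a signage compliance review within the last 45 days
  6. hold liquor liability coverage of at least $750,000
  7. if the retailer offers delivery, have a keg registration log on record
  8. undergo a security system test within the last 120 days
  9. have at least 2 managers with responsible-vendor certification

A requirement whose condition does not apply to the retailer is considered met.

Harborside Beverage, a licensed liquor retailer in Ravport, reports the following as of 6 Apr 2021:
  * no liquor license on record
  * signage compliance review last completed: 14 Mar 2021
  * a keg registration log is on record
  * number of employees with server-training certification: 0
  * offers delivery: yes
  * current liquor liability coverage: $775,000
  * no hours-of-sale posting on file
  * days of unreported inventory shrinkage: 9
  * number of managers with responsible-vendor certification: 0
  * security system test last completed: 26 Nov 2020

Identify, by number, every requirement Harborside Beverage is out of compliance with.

1. employees with server-training certification 0 < 7 → not met
2. liquor license absent → not met
3. hours-of-sale posting absent → not met
4. days of unreported inventory shrinkage 9 ≤ 11 → met
5. signage compliance review 23 days ago vs limit 45 → met
6. liquor liability coverage $775,000 ≥ $750,000 → met
7. condition 'offers delivery' holds; keg registration log present → met
8. security system test 131 days ago vs limit 120 → not met
9. managers with responsible-vendor certification 0 < 2 → not met
Not met: 1, 2, 3, 8, 9

1, 2, 3, 8, 9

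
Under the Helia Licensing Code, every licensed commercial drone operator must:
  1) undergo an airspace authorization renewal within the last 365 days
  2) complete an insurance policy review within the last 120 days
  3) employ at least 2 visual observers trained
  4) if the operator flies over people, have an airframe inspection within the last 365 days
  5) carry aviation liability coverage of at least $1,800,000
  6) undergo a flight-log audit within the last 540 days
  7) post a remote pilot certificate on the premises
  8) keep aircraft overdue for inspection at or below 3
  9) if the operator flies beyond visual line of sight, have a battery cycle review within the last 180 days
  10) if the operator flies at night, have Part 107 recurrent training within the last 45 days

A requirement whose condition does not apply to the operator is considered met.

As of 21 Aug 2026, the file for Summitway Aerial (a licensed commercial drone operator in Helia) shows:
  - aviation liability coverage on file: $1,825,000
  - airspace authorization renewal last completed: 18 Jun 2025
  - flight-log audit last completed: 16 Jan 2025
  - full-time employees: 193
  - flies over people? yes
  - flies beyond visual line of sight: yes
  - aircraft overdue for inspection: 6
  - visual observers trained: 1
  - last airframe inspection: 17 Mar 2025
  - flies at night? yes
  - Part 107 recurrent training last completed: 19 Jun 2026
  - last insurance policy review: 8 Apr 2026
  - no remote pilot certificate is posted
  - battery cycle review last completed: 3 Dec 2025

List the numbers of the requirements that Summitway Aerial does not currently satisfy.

1, 2, 3, 4, 6, 7, 8, 9, 10

1. airspace authorization renewal 429 days ago vs limit 365 → not met
2. insurance policy review 135 days ago vs limit 120 → not met
3. visual observers trained 1 < 2 → not met
4. condition 'flies over people' holds; airframe inspection 522 days ago vs limit 365 → not met
5. aviation liability coverage $1,825,000 ≥ $1,800,000 → met
6. flight-log audit 582 days ago vs limit 540 → not met
7. remote pilot certificate absent → not met
8. aircraft overdue for inspection 6 > 3 → not met
9. condition 'flies beyond visual line of sight' holds; battery cycle review 261 days ago vs limit 180 → not met
10. condition 'flies at night' holds; Part 107 recurrent training 63 days ago vs limit 45 → not met
Not met: 1, 2, 3, 4, 6, 7, 8, 9, 10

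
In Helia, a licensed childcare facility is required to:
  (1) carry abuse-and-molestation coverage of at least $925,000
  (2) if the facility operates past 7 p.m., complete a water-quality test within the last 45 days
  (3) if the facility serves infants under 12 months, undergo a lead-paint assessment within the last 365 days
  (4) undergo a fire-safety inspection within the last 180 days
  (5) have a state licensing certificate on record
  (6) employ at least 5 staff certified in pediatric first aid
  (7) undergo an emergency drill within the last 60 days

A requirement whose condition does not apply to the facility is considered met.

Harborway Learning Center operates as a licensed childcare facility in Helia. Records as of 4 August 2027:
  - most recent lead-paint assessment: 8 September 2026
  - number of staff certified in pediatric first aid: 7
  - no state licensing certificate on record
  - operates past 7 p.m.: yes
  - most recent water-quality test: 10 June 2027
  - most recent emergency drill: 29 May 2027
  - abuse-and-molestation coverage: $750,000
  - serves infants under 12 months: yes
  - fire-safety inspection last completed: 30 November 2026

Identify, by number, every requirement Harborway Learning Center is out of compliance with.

1. abuse-and-molestation coverage $750,000 < $925,000 → not met
2. condition 'operates past 7 p.m.' holds; water-quality test 55 days ago vs limit 45 → not met
3. condition 'serves infants under 12 months' holds; lead-paint assessment 330 days ago vs limit 365 → met
4. fire-safety inspection 247 days ago vs limit 180 → not met
5. state licensing certificate absent → not met
6. staff certified in pediatric first aid 7 ≥ 5 → met
7. emergency drill 67 days ago vs limit 60 → not met
Not met: 1, 2, 4, 5, 7

1, 2, 4, 5, 7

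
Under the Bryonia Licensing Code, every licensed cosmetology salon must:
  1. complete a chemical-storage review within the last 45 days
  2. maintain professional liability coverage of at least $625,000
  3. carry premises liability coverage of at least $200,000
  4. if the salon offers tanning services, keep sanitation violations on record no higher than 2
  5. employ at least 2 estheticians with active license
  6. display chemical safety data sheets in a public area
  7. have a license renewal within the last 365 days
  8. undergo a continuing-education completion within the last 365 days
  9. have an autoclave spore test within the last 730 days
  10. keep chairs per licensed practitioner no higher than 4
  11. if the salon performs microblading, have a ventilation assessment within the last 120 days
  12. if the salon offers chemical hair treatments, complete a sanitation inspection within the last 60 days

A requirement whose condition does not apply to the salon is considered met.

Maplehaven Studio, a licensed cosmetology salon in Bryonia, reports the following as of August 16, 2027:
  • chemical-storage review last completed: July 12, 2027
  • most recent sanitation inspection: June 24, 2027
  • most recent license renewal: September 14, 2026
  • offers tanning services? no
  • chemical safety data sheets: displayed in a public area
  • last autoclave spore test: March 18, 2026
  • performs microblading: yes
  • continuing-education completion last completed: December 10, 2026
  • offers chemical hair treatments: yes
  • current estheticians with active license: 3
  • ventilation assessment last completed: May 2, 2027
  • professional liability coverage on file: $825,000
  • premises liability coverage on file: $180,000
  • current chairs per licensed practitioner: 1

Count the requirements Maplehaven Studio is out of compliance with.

1

1. chemical-storage review 35 days ago vs limit 45 → met
2. professional liability coverage $825,000 ≥ $625,000 → met
3. premises liability coverage $180,000 < $200,000 → not met
4. condition 'offers tanning services' does not hold → requirement n/a → met
5. estheticians with active license 3 ≥ 2 → met
6. chemical safety data sheets present → met
7. license renewal 336 days ago vs limit 365 → met
8. continuing-education completion 249 days ago vs limit 365 → met
9. autoclave spore test 516 days ago vs limit 730 → met
10. chairs per licensed practitioner 1 ≤ 4 → met
11. condition 'performs microblading' holds; ventilation assessment 106 days ago vs limit 120 → met
12. condition 'offers chemical hair treatments' holds; sanitation inspection 53 days ago vs limit 60 → met
Not met: 1 of 12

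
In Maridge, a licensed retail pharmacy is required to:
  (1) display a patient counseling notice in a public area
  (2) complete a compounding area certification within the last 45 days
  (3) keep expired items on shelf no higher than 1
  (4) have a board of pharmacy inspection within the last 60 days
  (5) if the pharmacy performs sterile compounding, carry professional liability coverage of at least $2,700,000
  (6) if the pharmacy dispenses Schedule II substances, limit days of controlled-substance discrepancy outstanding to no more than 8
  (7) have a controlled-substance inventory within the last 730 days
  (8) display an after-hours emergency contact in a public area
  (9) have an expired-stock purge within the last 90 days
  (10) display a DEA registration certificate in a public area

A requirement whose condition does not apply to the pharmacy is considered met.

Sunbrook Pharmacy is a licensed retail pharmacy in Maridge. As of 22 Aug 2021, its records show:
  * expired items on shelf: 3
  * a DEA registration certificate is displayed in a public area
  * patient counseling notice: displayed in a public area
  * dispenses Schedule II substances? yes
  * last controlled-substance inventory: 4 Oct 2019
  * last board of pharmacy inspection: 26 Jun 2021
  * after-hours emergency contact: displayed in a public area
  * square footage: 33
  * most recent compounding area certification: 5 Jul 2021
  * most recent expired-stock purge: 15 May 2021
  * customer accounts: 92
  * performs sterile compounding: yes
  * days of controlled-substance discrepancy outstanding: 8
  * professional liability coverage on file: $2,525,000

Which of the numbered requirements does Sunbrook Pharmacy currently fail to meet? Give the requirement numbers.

2, 3, 5, 9

1. patient counseling notice present → met
2. compounding area certification 48 days ago vs limit 45 → not met
3. expired items on shelf 3 > 1 → not met
4. board of pharmacy inspection 57 days ago vs limit 60 → met
5. condition 'performs sterile compounding' holds; professional liability coverage $2,525,000 < $2,700,000 → not met
6. condition 'dispenses Schedule II substances' holds; days of controlled-substance discrepancy outstanding 8 ≤ 8 → met
7. controlled-substance inventory 688 days ago vs limit 730 → met
8. after-hours emergency contact present → met
9. expired-stock purge 99 days ago vs limit 90 → not met
10. DEA registration certificate present → met
Not met: 2, 3, 5, 9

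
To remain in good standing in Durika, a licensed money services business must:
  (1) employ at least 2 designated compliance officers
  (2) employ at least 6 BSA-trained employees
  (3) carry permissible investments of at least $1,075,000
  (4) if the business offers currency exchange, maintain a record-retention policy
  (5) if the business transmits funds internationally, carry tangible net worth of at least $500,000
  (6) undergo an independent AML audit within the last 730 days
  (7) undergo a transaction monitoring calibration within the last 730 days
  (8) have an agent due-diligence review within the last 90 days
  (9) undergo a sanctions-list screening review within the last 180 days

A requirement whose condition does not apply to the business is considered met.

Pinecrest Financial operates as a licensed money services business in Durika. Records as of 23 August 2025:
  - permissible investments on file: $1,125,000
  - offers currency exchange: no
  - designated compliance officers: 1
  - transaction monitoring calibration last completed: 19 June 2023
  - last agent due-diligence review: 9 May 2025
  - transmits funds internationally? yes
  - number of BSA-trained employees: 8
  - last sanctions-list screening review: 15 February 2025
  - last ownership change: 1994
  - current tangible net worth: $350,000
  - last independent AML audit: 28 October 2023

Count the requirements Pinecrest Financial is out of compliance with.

5

1. designated compliance officers 1 < 2 → not met
2. BSA-trained employees 8 ≥ 6 → met
3. permissible investments $1,125,000 ≥ $1,075,000 → met
4. condition 'offers currency exchange' does not hold → requirement n/a → met
5. condition 'transmits funds internationally' holds; tangible net worth $350,000 < $500,000 → not met
6. independent AML audit 665 days ago vs limit 730 → met
7. transaction monitoring calibration 796 days ago vs limit 730 → not met
8. agent due-diligence review 106 days ago vs limit 90 → not met
9. sanctions-list screening review 189 days ago vs limit 180 → not met
Not met: 5 of 9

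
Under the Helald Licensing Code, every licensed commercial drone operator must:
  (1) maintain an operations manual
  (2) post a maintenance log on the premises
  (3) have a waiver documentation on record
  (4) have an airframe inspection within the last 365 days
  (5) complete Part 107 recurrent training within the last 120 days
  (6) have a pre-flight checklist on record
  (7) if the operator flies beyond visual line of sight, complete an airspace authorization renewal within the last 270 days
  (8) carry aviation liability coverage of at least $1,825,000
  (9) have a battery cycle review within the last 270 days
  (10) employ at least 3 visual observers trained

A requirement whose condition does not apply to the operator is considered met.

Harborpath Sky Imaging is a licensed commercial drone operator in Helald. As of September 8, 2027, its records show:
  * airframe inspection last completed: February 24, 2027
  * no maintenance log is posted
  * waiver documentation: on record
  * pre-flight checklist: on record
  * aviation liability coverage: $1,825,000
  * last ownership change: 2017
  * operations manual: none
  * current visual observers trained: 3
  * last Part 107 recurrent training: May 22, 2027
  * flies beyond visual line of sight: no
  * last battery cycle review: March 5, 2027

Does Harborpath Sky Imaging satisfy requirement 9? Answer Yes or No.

9. battery cycle review 187 days ago vs limit 270 → met

Yes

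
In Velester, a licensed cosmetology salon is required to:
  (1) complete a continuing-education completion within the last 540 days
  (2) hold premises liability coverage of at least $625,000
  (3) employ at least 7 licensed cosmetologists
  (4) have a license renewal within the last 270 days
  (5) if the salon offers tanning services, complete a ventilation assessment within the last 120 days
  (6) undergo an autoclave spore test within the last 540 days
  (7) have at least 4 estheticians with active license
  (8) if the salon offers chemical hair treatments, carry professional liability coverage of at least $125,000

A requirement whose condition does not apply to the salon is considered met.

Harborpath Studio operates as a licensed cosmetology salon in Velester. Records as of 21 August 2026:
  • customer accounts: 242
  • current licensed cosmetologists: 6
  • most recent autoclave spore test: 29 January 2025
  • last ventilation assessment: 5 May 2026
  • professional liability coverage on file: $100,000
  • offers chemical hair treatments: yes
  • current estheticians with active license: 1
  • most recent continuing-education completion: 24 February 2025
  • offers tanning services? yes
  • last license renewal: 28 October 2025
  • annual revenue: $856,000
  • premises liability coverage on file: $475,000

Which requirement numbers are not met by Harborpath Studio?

1, 2, 3, 4, 6, 7, 8

1. continuing-education completion 543 days ago vs limit 540 → not met
2. premises liability coverage $475,000 < $625,000 → not met
3. licensed cosmetologists 6 < 7 → not met
4. license renewal 297 days ago vs limit 270 → not met
5. condition 'offers tanning services' holds; ventilation assessment 108 days ago vs limit 120 → met
6. autoclave spore test 569 days ago vs limit 540 → not met
7. estheticians with active license 1 < 4 → not met
8. condition 'offers chemical hair treatments' holds; professional liability coverage $100,000 < $125,000 → not met
Not met: 1, 2, 3, 4, 6, 7, 8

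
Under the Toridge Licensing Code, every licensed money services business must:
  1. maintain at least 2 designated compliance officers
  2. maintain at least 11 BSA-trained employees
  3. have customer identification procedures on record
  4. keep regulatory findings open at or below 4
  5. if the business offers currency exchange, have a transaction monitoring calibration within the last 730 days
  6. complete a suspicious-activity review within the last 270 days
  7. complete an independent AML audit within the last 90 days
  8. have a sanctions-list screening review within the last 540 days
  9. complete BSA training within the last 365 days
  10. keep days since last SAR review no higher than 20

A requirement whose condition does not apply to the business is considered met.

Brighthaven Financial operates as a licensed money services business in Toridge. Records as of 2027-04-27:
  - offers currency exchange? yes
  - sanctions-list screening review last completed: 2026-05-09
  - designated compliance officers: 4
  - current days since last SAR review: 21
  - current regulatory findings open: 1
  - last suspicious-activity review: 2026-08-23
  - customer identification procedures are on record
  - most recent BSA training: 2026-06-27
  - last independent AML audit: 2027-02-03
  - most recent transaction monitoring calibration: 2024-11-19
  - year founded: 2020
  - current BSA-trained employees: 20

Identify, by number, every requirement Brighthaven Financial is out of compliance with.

1. designated compliance officers 4 ≥ 2 → met
2. BSA-trained employees 20 ≥ 11 → met
3. customer identification procedures present → met
4. regulatory findings open 1 ≤ 4 → met
5. condition 'offers currency exchange' holds; transaction monitoring calibration 889 days ago vs limit 730 → not met
6. suspicious-activity review 247 days ago vs limit 270 → met
7. independent AML audit 83 days ago vs limit 90 → met
8. sanctions-list screening review 353 days ago vs limit 540 → met
9. BSA training 304 days ago vs limit 365 → met
10. days since last SAR review 21 > 20 → not met
Not met: 5, 10

5, 10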